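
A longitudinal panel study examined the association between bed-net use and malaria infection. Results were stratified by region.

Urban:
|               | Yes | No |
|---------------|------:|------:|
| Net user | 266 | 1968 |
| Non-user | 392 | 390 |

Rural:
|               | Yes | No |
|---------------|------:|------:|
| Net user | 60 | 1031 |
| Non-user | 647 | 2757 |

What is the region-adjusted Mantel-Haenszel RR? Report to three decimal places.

0.256

RR_MH = Σ(aᵢ·n₀ᵢ/nᵢ) / Σ(cᵢ·n₁ᵢ/nᵢ), with n₁ᵢ = aᵢ+bᵢ (exposed), n₀ᵢ = cᵢ+dᵢ (unexposed), nᵢ = n₁ᵢ+n₀ᵢ.
Stratum 1 (Urban): n₁ = 2234, n₀ = 782, n = 3016; a·n₀/n = 266·782/3016 = 68.9695; c·n₁/n = 392·2234/3016 = 290.3607
Stratum 2 (Rural): n₁ = 1091, n₀ = 3404, n = 4495; a·n₀/n = 60·3404/4495 = 45.4372; c·n₁/n = 647·1091/4495 = 157.0360
RR_MH = (68.9695 + 45.4372) / (290.3607 + 157.0360) = 114.4066 / 447.3968 = 0.25572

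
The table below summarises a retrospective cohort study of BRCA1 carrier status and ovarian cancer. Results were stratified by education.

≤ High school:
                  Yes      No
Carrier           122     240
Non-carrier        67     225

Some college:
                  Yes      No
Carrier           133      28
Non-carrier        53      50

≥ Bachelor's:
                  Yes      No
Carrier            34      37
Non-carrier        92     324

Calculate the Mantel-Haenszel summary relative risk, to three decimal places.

RR_MH = Σ(aᵢ·n₀ᵢ/nᵢ) / Σ(cᵢ·n₁ᵢ/nᵢ), with n₁ᵢ = aᵢ+bᵢ (exposed), n₀ᵢ = cᵢ+dᵢ (unexposed), nᵢ = n₁ᵢ+n₀ᵢ.
Stratum 1 (≤ High school): n₁ = 362, n₀ = 292, n = 654; a·n₀/n = 122·292/654 = 54.4709; c·n₁/n = 67·362/654 = 37.0856
Stratum 2 (Some college): n₁ = 161, n₀ = 103, n = 264; a·n₀/n = 133·103/264 = 51.8902; c·n₁/n = 53·161/264 = 32.3220
Stratum 3 (≥ Bachelor's): n₁ = 71, n₀ = 416, n = 487; a·n₀/n = 34·416/487 = 29.0431; c·n₁/n = 92·71/487 = 13.4127
RR_MH = (54.4709 + 51.8902 + 29.0431) / (37.0856 + 32.3220 + 13.4127) = 135.4042 / 82.8203 = 1.63492

1.635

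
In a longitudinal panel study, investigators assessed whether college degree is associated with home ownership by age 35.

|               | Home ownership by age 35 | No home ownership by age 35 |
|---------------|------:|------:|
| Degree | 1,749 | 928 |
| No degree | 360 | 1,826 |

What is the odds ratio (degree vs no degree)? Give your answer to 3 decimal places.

9.560

Cells: a = 1749, b = 928, c = 360, d = 1826.
OR = (a·d)/(b·c) = (1749 × 1826) / (928 × 360) = 3193674 / 334080 = 9.55961
The odds of home ownership by age 35 are about 9.56 times as high in the degree group.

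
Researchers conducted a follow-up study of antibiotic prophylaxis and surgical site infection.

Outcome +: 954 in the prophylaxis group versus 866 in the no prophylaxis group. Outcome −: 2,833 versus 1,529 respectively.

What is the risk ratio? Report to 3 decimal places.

0.697

From the description: a = 954, b = 2833, c = 866, d = 1529.
Risk in exposed = 954/3787 = 0.25191; risk in unexposed = 866/2395 = 0.36159.
RR = 0.25191 / 0.36159 = 0.69669
The risk is 30% lower among the exposed than among the unexposed.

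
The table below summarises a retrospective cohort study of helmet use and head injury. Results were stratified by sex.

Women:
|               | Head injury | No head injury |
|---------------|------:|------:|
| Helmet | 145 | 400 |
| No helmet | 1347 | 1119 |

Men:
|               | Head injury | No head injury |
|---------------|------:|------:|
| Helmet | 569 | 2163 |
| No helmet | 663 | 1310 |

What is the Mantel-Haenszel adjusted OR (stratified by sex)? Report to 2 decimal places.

0.44

OR_MH = Σ(aᵢdᵢ/nᵢ) / Σ(bᵢcᵢ/nᵢ), where nᵢ is the stratum total.
Stratum 1 (Women): n = 3011; a·d/n = 145·1119/3011 = 53.8874; b·c/n = 400·1347/3011 = 178.9439
Stratum 2 (Men): n = 4705; a·d/n = 569·1310/4705 = 158.4251; b·c/n = 2163·663/4705 = 304.7968
OR_MH = (53.8874 + 158.4251) / (178.9439 + 304.7968) = 212.3125 / 483.7407 = 0.43890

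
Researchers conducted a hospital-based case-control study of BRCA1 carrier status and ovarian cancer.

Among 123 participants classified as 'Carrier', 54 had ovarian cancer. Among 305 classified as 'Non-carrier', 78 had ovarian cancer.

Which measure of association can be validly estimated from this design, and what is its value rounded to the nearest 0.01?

2.28

From the description: a = 54, b = 69, c = 78, d = 227.
This is a hospital-based case-control study: participants were sampled on outcome status, so risks in the source population cannot be estimated directly — relative risk is not valid here. The odds ratio is the appropriate measure.
OR = (a·d)/(b·c) = (54 × 227) / (69 × 78) = 12258 / 5382 = 2.27759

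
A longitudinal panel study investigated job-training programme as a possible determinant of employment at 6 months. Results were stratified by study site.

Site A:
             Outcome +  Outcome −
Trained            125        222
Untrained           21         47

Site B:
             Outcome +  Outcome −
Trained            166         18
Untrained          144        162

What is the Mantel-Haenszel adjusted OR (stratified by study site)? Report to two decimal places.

OR_MH = Σ(aᵢdᵢ/nᵢ) / Σ(bᵢcᵢ/nᵢ), where nᵢ is the stratum total.
Stratum 1 (Site A): n = 415; a·d/n = 125·47/415 = 14.1566; b·c/n = 222·21/415 = 11.2337
Stratum 2 (Site B): n = 490; a·d/n = 166·162/490 = 54.8816; b·c/n = 18·144/490 = 5.2898
OR_MH = (14.1566 + 54.8816) / (11.2337 + 5.2898) = 69.0383 / 16.5235 = 4.17818

4.18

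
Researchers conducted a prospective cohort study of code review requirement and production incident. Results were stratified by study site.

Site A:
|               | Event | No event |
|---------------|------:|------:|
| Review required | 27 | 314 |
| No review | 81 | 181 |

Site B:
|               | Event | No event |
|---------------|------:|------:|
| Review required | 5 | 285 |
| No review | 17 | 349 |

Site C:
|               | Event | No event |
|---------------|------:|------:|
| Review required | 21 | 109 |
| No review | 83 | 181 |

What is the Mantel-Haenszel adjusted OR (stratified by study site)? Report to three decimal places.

OR_MH = Σ(aᵢdᵢ/nᵢ) / Σ(bᵢcᵢ/nᵢ), where nᵢ is the stratum total.
Stratum 1 (Site A): n = 603; a·d/n = 27·181/603 = 8.1045; b·c/n = 314·81/603 = 42.1791
Stratum 2 (Site B): n = 656; a·d/n = 5·349/656 = 2.6601; b·c/n = 285·17/656 = 7.3857
Stratum 3 (Site C): n = 394; a·d/n = 21·181/394 = 9.6472; b·c/n = 109·83/394 = 22.9619
OR_MH = (8.1045 + 2.6601 + 9.6472) / (42.1791 + 7.3857 + 22.9619) = 20.4117 / 72.5267 = 0.28144

0.281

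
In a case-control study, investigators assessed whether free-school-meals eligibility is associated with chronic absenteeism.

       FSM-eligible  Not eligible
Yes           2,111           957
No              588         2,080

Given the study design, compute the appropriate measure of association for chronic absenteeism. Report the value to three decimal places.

7.803

Reading the table with exposure as columns: a = 2111 (FSM-eligible, case), b = 588 (FSM-eligible, non-case), c = 957 (Not eligible, case), d = 2080.
This is a case-control study: participants were sampled on outcome status, so risks in the source population cannot be estimated directly — relative risk is not valid here. The odds ratio is the appropriate measure.
OR = (a·d)/(b·c) = (2111 × 2080) / (588 × 957) = 4390880 / 562716 = 7.80301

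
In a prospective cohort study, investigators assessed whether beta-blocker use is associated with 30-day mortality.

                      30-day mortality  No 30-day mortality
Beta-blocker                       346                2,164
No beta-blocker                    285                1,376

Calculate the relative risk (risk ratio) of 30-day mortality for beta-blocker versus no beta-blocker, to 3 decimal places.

Cells: a = 346, b = 2164, c = 285, d = 1376.
Risk in exposed = 346/2510 = 0.13785; risk in unexposed = 285/1661 = 0.17158.
RR = 0.13785 / 0.17158 = 0.80339
The risk is 20% lower among the exposed than among the unexposed.

0.803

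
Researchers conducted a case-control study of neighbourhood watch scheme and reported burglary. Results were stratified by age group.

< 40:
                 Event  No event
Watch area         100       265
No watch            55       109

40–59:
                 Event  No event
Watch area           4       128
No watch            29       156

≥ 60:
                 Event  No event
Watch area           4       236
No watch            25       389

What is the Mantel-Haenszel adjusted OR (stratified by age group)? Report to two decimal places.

OR_MH = Σ(aᵢdᵢ/nᵢ) / Σ(bᵢcᵢ/nᵢ), where nᵢ is the stratum total.
Stratum 1 (< 40): n = 529; a·d/n = 100·109/529 = 20.6049; b·c/n = 265·55/529 = 27.5520
Stratum 2 (40–59): n = 317; a·d/n = 4·156/317 = 1.9685; b·c/n = 128·29/317 = 11.7098
Stratum 3 (≥ 60): n = 654; a·d/n = 4·389/654 = 2.3792; b·c/n = 236·25/654 = 9.0214
OR_MH = (20.6049 + 1.9685 + 2.3792) / (27.5520 + 11.7098 + 9.0214) = 24.9526 / 48.2832 = 0.51680

0.52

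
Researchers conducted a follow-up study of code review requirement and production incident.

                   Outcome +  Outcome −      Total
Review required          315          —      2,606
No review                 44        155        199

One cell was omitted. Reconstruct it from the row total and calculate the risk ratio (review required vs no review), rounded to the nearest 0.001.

0.547

The missing cell is in the exposed row: 2606 − 315 = 2291.
So a = 315, b = 2291, c = 44, d = 155.
RR = [a/(a+b)] / [c/(c+d)] = (315/2606) / (44/199) = 0.12087/0.22111 = 0.54668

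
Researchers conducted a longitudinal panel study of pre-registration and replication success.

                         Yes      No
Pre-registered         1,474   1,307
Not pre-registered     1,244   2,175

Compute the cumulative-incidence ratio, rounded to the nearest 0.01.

Cells: a = 1474, b = 1307, c = 1244, d = 2175.
Risk in exposed = 1474/2781 = 0.53003; risk in unexposed = 1244/3419 = 0.36385.
RR = 0.53003 / 0.36385 = 1.45672
The risk among the exposed is 1.46 times that among the unexposed.

1.46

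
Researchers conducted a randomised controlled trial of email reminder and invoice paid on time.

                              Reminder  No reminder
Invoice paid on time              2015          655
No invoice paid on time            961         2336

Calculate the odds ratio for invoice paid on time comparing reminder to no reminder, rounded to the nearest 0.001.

7.478

Reading the table with exposure as columns: a = 2015 (Reminder, case), b = 961 (Reminder, non-case), c = 655 (No reminder, case), d = 2336.
OR = (a·d)/(b·c) = (2015 × 2336) / (961 × 655) = 4707040 / 629455 = 7.47796
The odds of invoice paid on time are about 7.48 times as high in the reminder group.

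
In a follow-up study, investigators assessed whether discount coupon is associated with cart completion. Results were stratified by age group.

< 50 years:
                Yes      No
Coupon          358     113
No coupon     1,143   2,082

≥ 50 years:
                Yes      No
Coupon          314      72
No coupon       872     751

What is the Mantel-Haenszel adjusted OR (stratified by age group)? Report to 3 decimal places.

OR_MH = Σ(aᵢdᵢ/nᵢ) / Σ(bᵢcᵢ/nᵢ), where nᵢ is the stratum total.
Stratum 1 (< 50 years): n = 3696; a·d/n = 358·2082/3696 = 201.6656; b·c/n = 113·1143/3696 = 34.9456
Stratum 2 (≥ 50 years): n = 2009; a·d/n = 314·751/2009 = 117.3788; b·c/n = 72·872/2009 = 31.2514
OR_MH = (201.6656 + 117.3788) / (34.9456 + 31.2514) = 319.0444 / 66.1970 = 4.81962

4.820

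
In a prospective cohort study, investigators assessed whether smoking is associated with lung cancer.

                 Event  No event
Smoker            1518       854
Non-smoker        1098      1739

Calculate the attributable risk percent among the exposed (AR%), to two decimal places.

39.52

Cells: a = 1518, b = 854, c = 1098, d = 1739.
Risk in exposed = 1518/2372 = 0.63997; risk in unexposed = 1098/2837 = 0.38703.
RR = 0.63997/0.38703 = 1.65354
AR% = (RR − 1)/RR × 100 = (1.65354 − 1)/1.65354 × 100 = 39.5236%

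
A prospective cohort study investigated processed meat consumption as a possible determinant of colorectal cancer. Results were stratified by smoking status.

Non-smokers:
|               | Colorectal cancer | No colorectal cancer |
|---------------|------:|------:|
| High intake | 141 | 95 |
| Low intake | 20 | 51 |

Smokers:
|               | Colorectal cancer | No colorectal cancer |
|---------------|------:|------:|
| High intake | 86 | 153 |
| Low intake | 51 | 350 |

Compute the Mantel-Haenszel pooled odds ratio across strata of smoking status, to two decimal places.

3.83

OR_MH = Σ(aᵢdᵢ/nᵢ) / Σ(bᵢcᵢ/nᵢ), where nᵢ is the stratum total.
Stratum 1 (Non-smokers): n = 307; a·d/n = 141·51/307 = 23.4235; b·c/n = 95·20/307 = 6.1889
Stratum 2 (Smokers): n = 640; a·d/n = 86·350/640 = 47.0312; b·c/n = 153·51/640 = 12.1922
OR_MH = (23.4235 + 47.0312) / (6.1889 + 12.1922) = 70.4547 / 18.3811 = 3.83299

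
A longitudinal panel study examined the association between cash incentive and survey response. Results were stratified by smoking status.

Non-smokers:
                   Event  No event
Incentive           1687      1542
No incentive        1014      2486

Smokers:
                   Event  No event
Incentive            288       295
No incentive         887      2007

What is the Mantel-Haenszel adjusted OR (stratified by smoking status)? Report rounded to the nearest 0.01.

OR_MH = Σ(aᵢdᵢ/nᵢ) / Σ(bᵢcᵢ/nᵢ), where nᵢ is the stratum total.
Stratum 1 (Non-smokers): n = 6729; a·d/n = 1687·2486/6729 = 623.2549; b·c/n = 1542·1014/6729 = 232.3656
Stratum 2 (Smokers): n = 3477; a·d/n = 288·2007/3477 = 166.2399; b·c/n = 295·887/3477 = 75.2560
OR_MH = (623.2549 + 166.2399) / (232.3656 + 75.2560) = 789.4947 / 307.6215 = 2.56645

2.57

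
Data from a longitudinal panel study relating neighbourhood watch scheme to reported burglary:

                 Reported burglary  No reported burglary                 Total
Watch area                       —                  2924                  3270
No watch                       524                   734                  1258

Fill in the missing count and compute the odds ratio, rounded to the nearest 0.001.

0.166

The missing cell is in the exposed row: 3270 − 2924 = 346.
So a = 346, b = 2924, c = 524, d = 734.
OR = (a·d)/(b·c) = (346 × 734) / (2924 × 524) = 253964 / 1532176 = 0.16575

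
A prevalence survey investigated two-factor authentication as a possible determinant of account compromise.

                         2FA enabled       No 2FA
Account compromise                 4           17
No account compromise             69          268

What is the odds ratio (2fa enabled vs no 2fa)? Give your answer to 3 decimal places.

Reading the table with exposure as columns: a = 4 (2FA enabled, case), b = 69 (2FA enabled, non-case), c = 17 (No 2FA, case), d = 268.
OR = (a·d)/(b·c) = (4 × 268) / (69 × 17) = 1072 / 1173 = 0.91390
Exposure is associated with lower odds of account compromise (OR = 0.91 < 1).

0.914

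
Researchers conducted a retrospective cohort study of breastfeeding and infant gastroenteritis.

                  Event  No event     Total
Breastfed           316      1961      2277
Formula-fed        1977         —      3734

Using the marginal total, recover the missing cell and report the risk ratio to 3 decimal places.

0.262

The missing cell is in the unexposed row: 3734 − 1977 = 1757.
So a = 316, b = 1961, c = 1977, d = 1757.
RR = [a/(a+b)] / [c/(c+d)] = (316/2277) / (1977/3734) = 0.13878/0.52946 = 0.26211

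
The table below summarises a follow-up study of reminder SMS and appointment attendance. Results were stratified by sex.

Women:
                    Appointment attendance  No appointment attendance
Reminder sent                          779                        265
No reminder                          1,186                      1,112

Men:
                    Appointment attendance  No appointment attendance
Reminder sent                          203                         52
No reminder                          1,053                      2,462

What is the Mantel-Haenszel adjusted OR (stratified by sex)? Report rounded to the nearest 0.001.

3.609

OR_MH = Σ(aᵢdᵢ/nᵢ) / Σ(bᵢcᵢ/nᵢ), where nᵢ is the stratum total.
Stratum 1 (Women): n = 3342; a·d/n = 779·1112/3342 = 259.2005; b·c/n = 265·1186/3342 = 94.0425
Stratum 2 (Men): n = 3770; a·d/n = 203·2462/3770 = 132.5692; b·c/n = 52·1053/3770 = 14.5241
OR_MH = (259.2005 + 132.5692) / (94.0425 + 14.5241) = 391.7697 / 108.5666 = 3.60856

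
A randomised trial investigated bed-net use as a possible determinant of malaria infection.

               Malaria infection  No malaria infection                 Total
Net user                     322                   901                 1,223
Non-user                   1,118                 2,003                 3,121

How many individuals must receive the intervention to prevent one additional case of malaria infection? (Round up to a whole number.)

11

Risk in treated group = 322/1223 = 0.26329; risk in control = 1118/3121 = 0.35822.
Absolute risk reduction = 0.35822 − 0.26329 = 0.09493
NNT = 1 / ARR = 1 / 0.09493 = 10.534 → round up → 11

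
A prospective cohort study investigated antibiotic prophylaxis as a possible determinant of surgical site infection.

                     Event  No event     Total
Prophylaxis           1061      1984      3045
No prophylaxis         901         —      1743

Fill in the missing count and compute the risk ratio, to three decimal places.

The missing cell is in the unexposed row: 1743 − 901 = 842.
So a = 1061, b = 1984, c = 901, d = 842.
RR = [a/(a+b)] / [c/(c+d)] = (1061/3045) / (901/1743) = 0.34844/0.51692 = 0.67406

0.674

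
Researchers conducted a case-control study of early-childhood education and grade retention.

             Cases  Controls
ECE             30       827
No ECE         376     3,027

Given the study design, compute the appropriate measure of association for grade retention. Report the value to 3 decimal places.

0.292

Cells: a = 30, b = 827, c = 376, d = 3027.
This is a case-control study: participants were sampled on outcome status, so risks in the source population cannot be estimated directly — relative risk is not valid here. The odds ratio is the appropriate measure.
OR = (a·d)/(b·c) = (30 × 3027) / (827 × 376) = 90810 / 310952 = 0.29204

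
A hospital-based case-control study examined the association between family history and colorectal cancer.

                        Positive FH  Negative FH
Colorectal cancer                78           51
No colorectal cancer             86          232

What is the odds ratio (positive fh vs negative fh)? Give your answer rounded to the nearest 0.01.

4.13

Reading the table with exposure as columns: a = 78 (Positive FH, case), b = 86 (Positive FH, non-case), c = 51 (Negative FH, case), d = 232.
OR = (a·d)/(b·c) = (78 × 232) / (86 × 51) = 18096 / 4386 = 4.12585
The odds of colorectal cancer are about 4.13 times as high in the positive fh group.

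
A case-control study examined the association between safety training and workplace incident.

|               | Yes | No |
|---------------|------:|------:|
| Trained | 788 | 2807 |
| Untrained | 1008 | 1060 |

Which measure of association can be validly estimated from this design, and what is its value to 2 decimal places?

Cells: a = 788, b = 2807, c = 1008, d = 1060.
This is a case-control study: participants were sampled on outcome status, so risks in the source population cannot be estimated directly — relative risk is not valid here. The odds ratio is the appropriate measure.
OR = (a·d)/(b·c) = (788 × 1060) / (2807 × 1008) = 835280 / 2829456 = 0.29521

0.30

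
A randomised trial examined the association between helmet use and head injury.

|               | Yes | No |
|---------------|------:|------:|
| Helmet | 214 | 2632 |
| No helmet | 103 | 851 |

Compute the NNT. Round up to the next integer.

Risk in treated group = 214/2846 = 0.07519; risk in control = 103/954 = 0.10797.
Absolute risk reduction = 0.10797 − 0.07519 = 0.03277
NNT = 1 / ARR = 1 / 0.03277 = 30.513 → round up → 31

31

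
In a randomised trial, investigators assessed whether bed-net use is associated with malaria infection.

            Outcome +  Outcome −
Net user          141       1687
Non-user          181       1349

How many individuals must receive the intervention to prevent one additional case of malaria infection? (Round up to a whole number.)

Risk in treated group = 141/1828 = 0.07713; risk in control = 181/1530 = 0.11830.
Absolute risk reduction = 0.11830 − 0.07713 = 0.04117
NNT = 1 / ARR = 1 / 0.04117 = 24.291 → round up → 25

25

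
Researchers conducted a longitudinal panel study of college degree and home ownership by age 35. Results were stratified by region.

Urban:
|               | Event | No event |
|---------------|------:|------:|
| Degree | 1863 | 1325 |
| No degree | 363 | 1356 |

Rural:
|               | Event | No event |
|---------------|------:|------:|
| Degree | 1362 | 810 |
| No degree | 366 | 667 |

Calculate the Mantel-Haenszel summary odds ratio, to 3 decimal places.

4.190

OR_MH = Σ(aᵢdᵢ/nᵢ) / Σ(bᵢcᵢ/nᵢ), where nᵢ is the stratum total.
Stratum 1 (Urban): n = 4907; a·d/n = 1863·1356/4907 = 514.8213; b·c/n = 1325·363/4907 = 98.0181
Stratum 2 (Rural): n = 3205; a·d/n = 1362·667/3205 = 283.4490; b·c/n = 810·366/3205 = 92.4992
OR_MH = (514.8213 + 283.4490) / (98.0181 + 92.4992) = 798.2703 / 190.5174 = 4.19001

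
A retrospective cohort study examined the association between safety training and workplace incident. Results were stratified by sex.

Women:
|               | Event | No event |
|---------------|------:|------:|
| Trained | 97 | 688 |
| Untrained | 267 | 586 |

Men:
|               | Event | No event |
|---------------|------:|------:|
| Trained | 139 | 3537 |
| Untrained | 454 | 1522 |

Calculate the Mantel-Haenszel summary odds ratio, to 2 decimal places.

0.18

OR_MH = Σ(aᵢdᵢ/nᵢ) / Σ(bᵢcᵢ/nᵢ), where nᵢ is the stratum total.
Stratum 1 (Women): n = 1638; a·d/n = 97·586/1638 = 34.7021; b·c/n = 688·267/1638 = 112.1465
Stratum 2 (Men): n = 5652; a·d/n = 139·1522/5652 = 37.4306; b·c/n = 3537·454/5652 = 284.1115
OR_MH = (34.7021 + 37.4306) / (112.1465 + 284.1115) = 72.1327 / 396.2580 = 0.18203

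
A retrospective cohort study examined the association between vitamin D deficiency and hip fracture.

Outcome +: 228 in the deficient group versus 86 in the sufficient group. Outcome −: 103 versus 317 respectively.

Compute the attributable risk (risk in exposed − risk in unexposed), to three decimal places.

From the description: a = 228, b = 103, c = 86, d = 317.
Risk in exposed = 228/331 = 0.688822; risk in unexposed = 86/403 = 0.213400.
Risk difference = 0.688822 − 0.213400 = 0.475422

0.475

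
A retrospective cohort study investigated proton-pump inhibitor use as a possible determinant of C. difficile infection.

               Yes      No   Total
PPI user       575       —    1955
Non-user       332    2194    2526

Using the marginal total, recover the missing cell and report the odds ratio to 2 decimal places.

The missing cell is in the exposed row: 1955 − 575 = 1380.
So a = 575, b = 1380, c = 332, d = 2194.
OR = (a·d)/(b·c) = (575 × 2194) / (1380 × 332) = 1261550 / 458160 = 2.75351

2.75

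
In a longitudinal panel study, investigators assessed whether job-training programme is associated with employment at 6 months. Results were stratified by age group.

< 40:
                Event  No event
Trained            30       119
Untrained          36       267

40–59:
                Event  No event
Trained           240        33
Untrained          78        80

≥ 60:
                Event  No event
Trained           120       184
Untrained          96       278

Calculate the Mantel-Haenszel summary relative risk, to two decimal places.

RR_MH = Σ(aᵢ·n₀ᵢ/nᵢ) / Σ(cᵢ·n₁ᵢ/nᵢ), with n₁ᵢ = aᵢ+bᵢ (exposed), n₀ᵢ = cᵢ+dᵢ (unexposed), nᵢ = n₁ᵢ+n₀ᵢ.
Stratum 1 (< 40): n₁ = 149, n₀ = 303, n = 452; a·n₀/n = 30·303/452 = 20.1106; c·n₁/n = 36·149/452 = 11.8673
Stratum 2 (40–59): n₁ = 273, n₀ = 158, n = 431; a·n₀/n = 240·158/431 = 87.9814; c·n₁/n = 78·273/431 = 49.4060
Stratum 3 (≥ 60): n₁ = 304, n₀ = 374, n = 678; a·n₀/n = 120·374/678 = 66.1947; c·n₁/n = 96·304/678 = 43.0442
RR_MH = (20.1106 + 87.9814 + 66.1947) / (11.8673 + 49.4060 + 43.0442) = 174.2867 / 104.3175 = 1.67073

1.67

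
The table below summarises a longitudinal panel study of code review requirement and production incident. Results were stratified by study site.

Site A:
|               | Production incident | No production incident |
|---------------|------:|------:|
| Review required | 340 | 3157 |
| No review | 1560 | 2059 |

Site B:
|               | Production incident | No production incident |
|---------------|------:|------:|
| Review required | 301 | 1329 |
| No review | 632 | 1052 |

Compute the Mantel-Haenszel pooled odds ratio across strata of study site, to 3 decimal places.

0.205

OR_MH = Σ(aᵢdᵢ/nᵢ) / Σ(bᵢcᵢ/nᵢ), where nᵢ is the stratum total.
Stratum 1 (Site A): n = 7116; a·d/n = 340·2059/7116 = 98.3783; b·c/n = 3157·1560/7116 = 692.0911
Stratum 2 (Site B): n = 3314; a·d/n = 301·1052/3314 = 95.5498; b·c/n = 1329·632/3314 = 253.4484
OR_MH = (98.3783 + 95.5498) / (692.0911 + 253.4484) = 193.9281 / 945.5395 = 0.20510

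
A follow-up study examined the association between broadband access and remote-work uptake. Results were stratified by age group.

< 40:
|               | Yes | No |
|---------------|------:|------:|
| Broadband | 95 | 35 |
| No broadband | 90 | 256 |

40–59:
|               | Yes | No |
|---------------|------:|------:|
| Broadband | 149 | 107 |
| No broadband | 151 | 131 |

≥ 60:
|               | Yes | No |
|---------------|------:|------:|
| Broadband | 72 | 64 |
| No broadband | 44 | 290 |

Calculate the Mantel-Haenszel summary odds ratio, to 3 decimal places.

3.091

OR_MH = Σ(aᵢdᵢ/nᵢ) / Σ(bᵢcᵢ/nᵢ), where nᵢ is the stratum total.
Stratum 1 (< 40): n = 476; a·d/n = 95·256/476 = 51.0924; b·c/n = 35·90/476 = 6.6176
Stratum 2 (40–59): n = 538; a·d/n = 149·131/538 = 36.2807; b·c/n = 107·151/538 = 30.0316
Stratum 3 (≥ 60): n = 470; a·d/n = 72·290/470 = 44.4255; b·c/n = 64·44/470 = 5.9915
OR_MH = (51.0924 + 36.2807 + 44.4255) / (6.6176 + 30.0316 + 5.9915) = 131.7986 / 42.6407 = 3.09091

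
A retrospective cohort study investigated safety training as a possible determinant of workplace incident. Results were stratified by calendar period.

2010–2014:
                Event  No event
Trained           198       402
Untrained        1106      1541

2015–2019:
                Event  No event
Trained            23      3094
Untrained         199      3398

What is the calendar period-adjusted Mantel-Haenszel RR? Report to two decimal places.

RR_MH = Σ(aᵢ·n₀ᵢ/nᵢ) / Σ(cᵢ·n₁ᵢ/nᵢ), with n₁ᵢ = aᵢ+bᵢ (exposed), n₀ᵢ = cᵢ+dᵢ (unexposed), nᵢ = n₁ᵢ+n₀ᵢ.
Stratum 1 (2010–2014): n₁ = 600, n₀ = 2647, n = 3247; a·n₀/n = 198·2647/3247 = 161.4124; c·n₁/n = 1106·600/3247 = 204.3733
Stratum 2 (2015–2019): n₁ = 3117, n₀ = 3597, n = 6714; a·n₀/n = 23·3597/6714 = 12.3222; c·n₁/n = 199·3117/6714 = 92.3865
RR_MH = (161.4124 + 12.3222) / (204.3733 + 92.3865) = 173.7345 / 296.7598 = 0.58544

0.59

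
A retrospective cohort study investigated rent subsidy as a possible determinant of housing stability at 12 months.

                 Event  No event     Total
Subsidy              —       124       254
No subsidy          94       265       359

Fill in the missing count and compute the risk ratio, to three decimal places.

1.955

The missing cell is in the exposed row: 254 − 124 = 130.
So a = 130, b = 124, c = 94, d = 265.
RR = [a/(a+b)] / [c/(c+d)] = (130/254) / (94/359) = 0.51181/0.26184 = 1.95468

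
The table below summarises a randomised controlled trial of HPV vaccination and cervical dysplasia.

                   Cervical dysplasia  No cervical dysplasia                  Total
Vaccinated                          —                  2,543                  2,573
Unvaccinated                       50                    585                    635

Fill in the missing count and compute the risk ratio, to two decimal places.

The missing cell is in the exposed row: 2573 − 2543 = 30.
So a = 30, b = 2543, c = 50, d = 585.
RR = [a/(a+b)] / [c/(c+d)] = (30/2573) / (50/635) = 0.01166/0.07874 = 0.14808

0.15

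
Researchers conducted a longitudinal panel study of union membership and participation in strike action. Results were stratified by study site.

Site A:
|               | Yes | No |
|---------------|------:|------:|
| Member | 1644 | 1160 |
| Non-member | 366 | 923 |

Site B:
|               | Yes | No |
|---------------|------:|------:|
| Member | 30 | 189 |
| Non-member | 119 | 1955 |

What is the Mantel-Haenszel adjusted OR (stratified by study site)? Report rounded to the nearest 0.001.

OR_MH = Σ(aᵢdᵢ/nᵢ) / Σ(bᵢcᵢ/nᵢ), where nᵢ is the stratum total.
Stratum 1 (Site A): n = 4093; a·d/n = 1644·923/4093 = 370.7334; b·c/n = 1160·366/4093 = 103.7283
Stratum 2 (Site B): n = 2293; a·d/n = 30·1955/2293 = 25.5778; b·c/n = 189·119/2293 = 9.8085
OR_MH = (370.7334 + 25.5778) / (103.7283 + 9.8085) = 396.3113 / 113.5369 = 3.49060

3.491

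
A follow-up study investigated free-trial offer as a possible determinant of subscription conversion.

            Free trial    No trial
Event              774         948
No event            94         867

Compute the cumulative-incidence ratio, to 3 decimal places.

1.707

Reading the table with exposure as columns: a = 774 (Free trial, case), b = 94 (Free trial, non-case), c = 948 (No trial, case), d = 867.
Risk in exposed = 774/868 = 0.89171; risk in unexposed = 948/1815 = 0.52231.
RR = 0.89171 / 0.52231 = 1.70722
The risk among the exposed is 1.71 times that among the unexposed.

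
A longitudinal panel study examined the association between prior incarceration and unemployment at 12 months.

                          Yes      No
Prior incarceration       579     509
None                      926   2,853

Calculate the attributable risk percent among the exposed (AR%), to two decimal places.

Cells: a = 579, b = 509, c = 926, d = 2853.
Risk in exposed = 579/1088 = 0.53217; risk in unexposed = 926/3779 = 0.24504.
RR = 0.53217/0.24504 = 2.17178
AR% = (RR − 1)/RR × 100 = (2.17178 − 1)/2.17178 × 100 = 53.9548%

53.95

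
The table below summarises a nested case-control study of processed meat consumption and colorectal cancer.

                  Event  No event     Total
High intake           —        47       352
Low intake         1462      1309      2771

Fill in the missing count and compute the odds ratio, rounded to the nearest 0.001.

The missing cell is in the exposed row: 352 − 47 = 305.
So a = 305, b = 47, c = 1462, d = 1309.
OR = (a·d)/(b·c) = (305 × 1309) / (47 × 1462) = 399245 / 68714 = 5.81024

5.810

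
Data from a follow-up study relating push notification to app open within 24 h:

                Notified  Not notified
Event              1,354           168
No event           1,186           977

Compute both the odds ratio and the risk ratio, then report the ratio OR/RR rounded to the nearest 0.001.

Reading the table with exposure as columns: a = 1354 (Notified, case), b = 1186 (Notified, non-case), c = 168 (Not notified, case), d = 977.
OR = (1354·977)/(1186·168) = 1322858/199248 = 6.63925
Risk in exposed = 1354/2540 = 0.53307; risk in unexposed = 168/1145 = 0.14672; RR = 3.63313
OR/RR = 6.63925 / 3.63313 = 1.82742
The outcome is not rare, so the OR lies further from 1 than the RR.

1.827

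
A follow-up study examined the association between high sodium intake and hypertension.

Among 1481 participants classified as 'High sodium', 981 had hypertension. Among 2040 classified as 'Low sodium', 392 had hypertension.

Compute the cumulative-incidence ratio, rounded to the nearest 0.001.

From the description: a = 981, b = 500, c = 392, d = 1648.
Risk in exposed = 981/1481 = 0.66239; risk in unexposed = 392/2040 = 0.19216.
RR = 0.66239 / 0.19216 = 3.44713
The risk among the exposed is 3.45 times that among the unexposed.

3.447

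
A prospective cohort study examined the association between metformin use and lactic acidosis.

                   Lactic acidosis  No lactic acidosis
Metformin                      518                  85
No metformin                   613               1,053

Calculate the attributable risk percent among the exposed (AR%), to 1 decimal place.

57.2

Cells: a = 518, b = 85, c = 613, d = 1053.
Risk in exposed = 518/603 = 0.85904; risk in unexposed = 613/1666 = 0.36795.
RR = 0.85904/0.36795 = 2.33468
AR% = (RR − 1)/RR × 100 = (2.33468 − 1)/2.33468 × 100 = 57.1675%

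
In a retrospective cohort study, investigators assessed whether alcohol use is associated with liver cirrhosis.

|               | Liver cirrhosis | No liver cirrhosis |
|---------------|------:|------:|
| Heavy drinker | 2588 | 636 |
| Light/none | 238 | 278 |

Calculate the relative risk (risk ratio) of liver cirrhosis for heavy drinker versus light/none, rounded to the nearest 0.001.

1.740

Cells: a = 2588, b = 636, c = 238, d = 278.
Risk in exposed = 2588/3224 = 0.80273; risk in unexposed = 238/516 = 0.46124.
RR = 0.80273 / 0.46124 = 1.74037
The risk among the exposed is 1.74 times that among the unexposed.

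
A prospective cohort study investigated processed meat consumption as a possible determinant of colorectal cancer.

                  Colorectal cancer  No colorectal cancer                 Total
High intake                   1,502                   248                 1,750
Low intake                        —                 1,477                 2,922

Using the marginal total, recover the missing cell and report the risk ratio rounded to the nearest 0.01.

The missing cell is in the unexposed row: 2922 − 1477 = 1445.
So a = 1502, b = 248, c = 1445, d = 1477.
RR = [a/(a+b)] / [c/(c+d)] = (1502/1750) / (1445/2922) = 0.85829/0.49452 = 1.73558

1.74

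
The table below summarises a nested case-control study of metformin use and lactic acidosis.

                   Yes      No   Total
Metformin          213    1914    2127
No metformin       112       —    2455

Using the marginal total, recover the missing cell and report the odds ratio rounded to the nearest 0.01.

The missing cell is in the unexposed row: 2455 − 112 = 2343.
So a = 213, b = 1914, c = 112, d = 2343.
OR = (a·d)/(b·c) = (213 × 2343) / (1914 × 112) = 499059 / 214368 = 2.32805

2.33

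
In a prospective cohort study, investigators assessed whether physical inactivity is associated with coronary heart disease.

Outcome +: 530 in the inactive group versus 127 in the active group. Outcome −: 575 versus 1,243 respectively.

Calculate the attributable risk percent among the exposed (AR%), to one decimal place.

From the description: a = 530, b = 575, c = 127, d = 1243.
Risk in exposed = 530/1105 = 0.47964; risk in unexposed = 127/1370 = 0.09270.
RR = 0.47964/0.09270 = 5.17405
AR% = (RR − 1)/RR × 100 = (5.17405 − 1)/5.17405 × 100 = 80.6728%

80.7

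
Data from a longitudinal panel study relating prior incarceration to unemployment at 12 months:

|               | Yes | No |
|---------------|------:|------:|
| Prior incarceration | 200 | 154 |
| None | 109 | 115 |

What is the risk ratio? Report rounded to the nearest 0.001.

1.161

Cells: a = 200, b = 154, c = 109, d = 115.
Risk in exposed = 200/354 = 0.56497; risk in unexposed = 109/224 = 0.48661.
RR = 0.56497 / 0.48661 = 1.16104
The risk among the exposed is 1.16 times that among the unexposed.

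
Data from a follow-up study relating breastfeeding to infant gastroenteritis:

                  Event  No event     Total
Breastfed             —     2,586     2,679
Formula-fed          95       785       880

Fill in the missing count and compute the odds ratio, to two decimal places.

0.30

The missing cell is in the exposed row: 2679 − 2586 = 93.
So a = 93, b = 2586, c = 95, d = 785.
OR = (a·d)/(b·c) = (93 × 785) / (2586 × 95) = 73005 / 245670 = 0.29717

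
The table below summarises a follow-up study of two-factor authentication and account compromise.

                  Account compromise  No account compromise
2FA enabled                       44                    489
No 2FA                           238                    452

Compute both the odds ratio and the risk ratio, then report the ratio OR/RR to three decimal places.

Cells: a = 44, b = 489, c = 238, d = 452.
OR = (44·452)/(489·238) = 19888/116382 = 0.17089
Risk in exposed = 44/533 = 0.08255; risk in unexposed = 238/690 = 0.34493; RR = 0.23933
OR/RR = 0.17089 / 0.23933 = 0.71402
The outcome is not rare, so the OR lies further from 1 than the RR.

0.714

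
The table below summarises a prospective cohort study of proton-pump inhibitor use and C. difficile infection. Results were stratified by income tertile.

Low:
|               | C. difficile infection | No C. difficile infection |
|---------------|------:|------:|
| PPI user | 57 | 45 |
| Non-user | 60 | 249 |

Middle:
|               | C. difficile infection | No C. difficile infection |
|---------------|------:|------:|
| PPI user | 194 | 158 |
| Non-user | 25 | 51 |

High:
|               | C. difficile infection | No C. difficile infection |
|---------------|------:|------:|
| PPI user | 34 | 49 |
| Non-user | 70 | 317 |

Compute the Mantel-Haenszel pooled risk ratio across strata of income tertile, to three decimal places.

RR_MH = Σ(aᵢ·n₀ᵢ/nᵢ) / Σ(cᵢ·n₁ᵢ/nᵢ), with n₁ᵢ = aᵢ+bᵢ (exposed), n₀ᵢ = cᵢ+dᵢ (unexposed), nᵢ = n₁ᵢ+n₀ᵢ.
Stratum 1 (Low): n₁ = 102, n₀ = 309, n = 411; a·n₀/n = 57·309/411 = 42.8540; c·n₁/n = 60·102/411 = 14.8905
Stratum 2 (Middle): n₁ = 352, n₀ = 76, n = 428; a·n₀/n = 194·76/428 = 34.4486; c·n₁/n = 25·352/428 = 20.5607
Stratum 3 (High): n₁ = 83, n₀ = 387, n = 470; a·n₀/n = 34·387/470 = 27.9957; c·n₁/n = 70·83/470 = 12.3617
RR_MH = (42.8540 + 34.4486 + 27.9957) / (14.8905 + 20.5607 + 12.3617) = 105.2984 / 47.8130 = 2.20230

2.202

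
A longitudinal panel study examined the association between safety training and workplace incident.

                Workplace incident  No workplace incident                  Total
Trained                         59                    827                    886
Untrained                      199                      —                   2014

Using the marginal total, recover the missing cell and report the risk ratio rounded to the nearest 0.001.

0.674

The missing cell is in the unexposed row: 2014 − 199 = 1815.
So a = 59, b = 827, c = 199, d = 1815.
RR = [a/(a+b)] / [c/(c+d)] = (59/886) / (199/2014) = 0.06659/0.09881 = 0.67395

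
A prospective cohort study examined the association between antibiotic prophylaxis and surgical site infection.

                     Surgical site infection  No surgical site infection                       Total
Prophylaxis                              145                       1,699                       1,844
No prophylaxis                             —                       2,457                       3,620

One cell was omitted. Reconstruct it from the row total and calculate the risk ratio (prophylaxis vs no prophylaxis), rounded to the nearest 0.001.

The missing cell is in the unexposed row: 3620 − 2457 = 1163.
So a = 145, b = 1699, c = 1163, d = 2457.
RR = [a/(a+b)] / [c/(c+d)] = (145/1844) / (1163/3620) = 0.07863/0.32127 = 0.24476

0.245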